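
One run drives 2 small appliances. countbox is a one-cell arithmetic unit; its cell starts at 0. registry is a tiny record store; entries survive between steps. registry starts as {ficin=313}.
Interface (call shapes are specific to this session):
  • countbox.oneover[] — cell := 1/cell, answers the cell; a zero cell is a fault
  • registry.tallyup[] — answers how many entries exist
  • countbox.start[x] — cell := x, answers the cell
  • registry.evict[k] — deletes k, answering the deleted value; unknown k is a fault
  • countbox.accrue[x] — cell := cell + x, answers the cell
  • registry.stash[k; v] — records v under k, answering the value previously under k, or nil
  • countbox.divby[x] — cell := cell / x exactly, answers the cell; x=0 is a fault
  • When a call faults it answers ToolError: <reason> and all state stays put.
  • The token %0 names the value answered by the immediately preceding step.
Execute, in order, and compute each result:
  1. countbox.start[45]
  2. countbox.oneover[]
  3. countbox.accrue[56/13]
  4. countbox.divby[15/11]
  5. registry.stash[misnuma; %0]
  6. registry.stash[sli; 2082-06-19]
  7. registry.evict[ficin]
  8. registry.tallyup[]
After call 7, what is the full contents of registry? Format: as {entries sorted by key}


Answer: {misnuma=27863/8775, sli=2082-06-19}

Derivation:
% start 45
[out] 45
% oneover
[out] 1/45
% accrue 56/13
[out] 2533/585
% divby 15/11
[out] 27863/8775
% stash misnuma %0
[out] nil
% stash sli 2082-06-19
[out] nil
% evict ficin
[out] 313
% tallyup
[out] 2


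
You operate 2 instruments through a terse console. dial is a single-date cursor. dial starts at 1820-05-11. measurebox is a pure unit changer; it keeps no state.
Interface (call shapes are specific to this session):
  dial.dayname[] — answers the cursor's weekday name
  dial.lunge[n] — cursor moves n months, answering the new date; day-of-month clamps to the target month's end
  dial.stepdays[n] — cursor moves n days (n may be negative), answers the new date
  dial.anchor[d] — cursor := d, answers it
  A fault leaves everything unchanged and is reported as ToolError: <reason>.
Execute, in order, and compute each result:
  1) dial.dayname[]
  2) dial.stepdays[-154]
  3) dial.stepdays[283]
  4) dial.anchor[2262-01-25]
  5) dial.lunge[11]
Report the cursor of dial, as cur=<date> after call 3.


Answer: cur=1820-09-17

Derivation:
CALL dial.dayname[]
RET  Thursday
CALL dial.stepdays[n: -154]
RET  1819-12-09
CALL dial.stepdays[n: 283]
RET  1820-09-17
CALL dial.anchor[d: 2262-01-25]
RET  2262-01-25
CALL dial.lunge[n: 11]
RET  2262-12-25


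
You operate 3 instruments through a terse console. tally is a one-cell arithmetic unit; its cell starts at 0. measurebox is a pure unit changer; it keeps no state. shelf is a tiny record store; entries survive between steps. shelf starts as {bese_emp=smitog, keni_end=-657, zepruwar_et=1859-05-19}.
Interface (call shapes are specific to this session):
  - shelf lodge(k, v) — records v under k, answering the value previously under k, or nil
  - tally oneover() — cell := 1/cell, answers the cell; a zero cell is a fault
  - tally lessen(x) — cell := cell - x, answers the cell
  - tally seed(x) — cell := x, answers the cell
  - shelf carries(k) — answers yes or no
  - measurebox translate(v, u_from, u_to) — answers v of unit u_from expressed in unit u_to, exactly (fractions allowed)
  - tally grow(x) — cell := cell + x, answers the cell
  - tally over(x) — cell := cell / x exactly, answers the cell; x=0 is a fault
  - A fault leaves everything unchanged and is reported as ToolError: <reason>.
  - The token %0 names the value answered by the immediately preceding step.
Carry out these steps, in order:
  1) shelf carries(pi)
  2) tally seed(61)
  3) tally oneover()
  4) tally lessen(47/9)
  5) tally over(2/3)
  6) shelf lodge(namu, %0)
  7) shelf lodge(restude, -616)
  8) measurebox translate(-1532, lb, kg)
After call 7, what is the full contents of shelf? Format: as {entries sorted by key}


-> shelf carries(k=pi)
<- no
-> tally seed(x=61)
<- 61
-> tally oneover()
<- 1/61
-> tally lessen(x=47/9)
<- -2858/549
-> tally over(x=2/3)
<- -1429/183
-> shelf lodge(k=namu, v=%0)
<- nil
-> shelf lodge(k=restude, v=-616)
<- nil
-> measurebox translate(v=-1532, u_from=lb, u_to=kg)
<- -17372587771/25000000

Answer: {bese_emp=smitog, keni_end=-657, namu=-1429/183, restude=-616, zepruwar_et=1859-05-19}


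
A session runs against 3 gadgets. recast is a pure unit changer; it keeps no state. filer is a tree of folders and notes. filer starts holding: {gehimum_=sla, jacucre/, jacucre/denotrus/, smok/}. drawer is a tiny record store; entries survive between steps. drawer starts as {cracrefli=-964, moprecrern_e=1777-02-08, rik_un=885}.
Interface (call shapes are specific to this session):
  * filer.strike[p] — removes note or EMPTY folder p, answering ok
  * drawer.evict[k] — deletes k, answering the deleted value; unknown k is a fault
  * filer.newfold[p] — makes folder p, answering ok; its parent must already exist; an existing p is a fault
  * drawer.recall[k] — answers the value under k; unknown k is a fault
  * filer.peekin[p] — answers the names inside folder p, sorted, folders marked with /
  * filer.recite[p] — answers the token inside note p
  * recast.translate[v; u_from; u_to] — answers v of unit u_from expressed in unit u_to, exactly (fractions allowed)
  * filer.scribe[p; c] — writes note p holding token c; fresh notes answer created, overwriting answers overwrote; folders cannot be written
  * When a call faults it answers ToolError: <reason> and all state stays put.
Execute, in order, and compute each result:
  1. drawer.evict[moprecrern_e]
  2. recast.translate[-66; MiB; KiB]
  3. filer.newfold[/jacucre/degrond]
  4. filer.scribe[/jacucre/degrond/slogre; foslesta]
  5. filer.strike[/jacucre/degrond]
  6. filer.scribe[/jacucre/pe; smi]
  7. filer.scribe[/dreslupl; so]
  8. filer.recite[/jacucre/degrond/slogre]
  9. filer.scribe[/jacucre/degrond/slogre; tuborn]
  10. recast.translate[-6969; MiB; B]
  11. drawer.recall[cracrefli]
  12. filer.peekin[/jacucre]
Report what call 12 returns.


==> drawer.evict(k: moprecrern_e)
<== 1777-02-08
==> recast.translate(v: -66, u_from: MiB, u_to: KiB)
<== -67584
==> filer.newfold(p: /jacucre/degrond)
<== ok
==> filer.scribe(p: /jacucre/degrond/slogre, c: foslesta)
<== created
==> filer.strike(p: /jacucre/degrond)
<== ToolError: not empty
==> filer.scribe(p: /jacucre/pe, c: smi)
<== created
==> filer.scribe(p: /dreslupl, c: so)
<== created
==> filer.recite(p: /jacucre/degrond/slogre)
<== foslesta
==> filer.scribe(p: /jacucre/degrond/slogre, c: tuborn)
<== overwrote
==> recast.translate(v: -6969, u_from: MiB, u_to: B)
<== -7307526144
==> drawer.recall(k: cracrefli)
<== -964
==> filer.peekin(p: /jacucre)
<== [degrond/, denotrus/, pe]

Answer: [degrond/, denotrus/, pe]


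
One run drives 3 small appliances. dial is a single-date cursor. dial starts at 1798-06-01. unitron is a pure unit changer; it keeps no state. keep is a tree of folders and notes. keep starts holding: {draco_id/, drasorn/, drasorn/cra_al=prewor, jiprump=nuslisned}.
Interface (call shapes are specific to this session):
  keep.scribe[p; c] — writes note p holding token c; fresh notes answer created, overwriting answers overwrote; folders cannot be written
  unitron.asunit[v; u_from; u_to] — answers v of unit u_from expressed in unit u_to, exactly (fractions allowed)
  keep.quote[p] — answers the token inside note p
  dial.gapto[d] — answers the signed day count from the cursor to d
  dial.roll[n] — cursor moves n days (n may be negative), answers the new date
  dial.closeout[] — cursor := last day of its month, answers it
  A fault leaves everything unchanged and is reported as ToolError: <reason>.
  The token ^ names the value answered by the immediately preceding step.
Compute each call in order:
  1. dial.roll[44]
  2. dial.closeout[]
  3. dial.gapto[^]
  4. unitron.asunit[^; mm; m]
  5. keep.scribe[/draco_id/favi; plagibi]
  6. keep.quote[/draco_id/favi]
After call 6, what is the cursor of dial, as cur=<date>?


Do: dial.roll[n=44]
See: 1798-07-15
Do: dial.closeout[]
See: 1798-07-31
Do: dial.gapto[d=^]
See: 0
Do: unitron.asunit[v=^; u_from=mm; u_to=m]
See: 0
Do: keep.scribe[p=/draco_id/favi; c=plagibi]
See: created
Do: keep.quote[p=/draco_id/favi]
See: plagibi

Answer: cur=1798-07-31


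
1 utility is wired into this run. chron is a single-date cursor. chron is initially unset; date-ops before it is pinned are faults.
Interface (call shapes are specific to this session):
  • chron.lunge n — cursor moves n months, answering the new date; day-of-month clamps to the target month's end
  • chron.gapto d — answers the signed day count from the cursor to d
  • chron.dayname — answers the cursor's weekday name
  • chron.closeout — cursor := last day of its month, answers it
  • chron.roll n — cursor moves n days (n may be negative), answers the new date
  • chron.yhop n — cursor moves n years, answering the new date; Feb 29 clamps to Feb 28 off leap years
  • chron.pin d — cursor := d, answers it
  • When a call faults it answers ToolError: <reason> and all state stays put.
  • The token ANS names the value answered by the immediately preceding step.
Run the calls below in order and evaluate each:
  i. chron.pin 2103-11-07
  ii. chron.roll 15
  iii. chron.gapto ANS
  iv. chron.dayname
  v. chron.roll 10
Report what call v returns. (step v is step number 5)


Answer: 2103-12-02

Derivation:
> pin d: 2103-11-07
  2103-11-07
> roll n: 15
  2103-11-22
> gapto d: ANS
  0
> dayname
  Thursday
> roll n: 10
  2103-12-02


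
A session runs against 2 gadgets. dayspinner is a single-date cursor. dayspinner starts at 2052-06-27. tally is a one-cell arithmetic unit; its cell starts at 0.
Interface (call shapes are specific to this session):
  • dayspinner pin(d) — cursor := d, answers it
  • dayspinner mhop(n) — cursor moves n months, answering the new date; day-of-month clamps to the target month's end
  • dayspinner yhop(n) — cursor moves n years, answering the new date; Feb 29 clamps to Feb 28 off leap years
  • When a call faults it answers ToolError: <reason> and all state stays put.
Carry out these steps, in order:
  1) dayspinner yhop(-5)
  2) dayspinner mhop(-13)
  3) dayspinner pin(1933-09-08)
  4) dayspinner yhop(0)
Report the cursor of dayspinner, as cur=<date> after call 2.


·→ dayspinner yhop(n→-5)
·← 2047-06-27
·→ dayspinner mhop(n→-13)
·← 2046-05-27
·→ dayspinner pin(d→1933-09-08)
·← 1933-09-08
·→ dayspinner yhop(n→0)
·← 1933-09-08

Answer: cur=2046-05-27


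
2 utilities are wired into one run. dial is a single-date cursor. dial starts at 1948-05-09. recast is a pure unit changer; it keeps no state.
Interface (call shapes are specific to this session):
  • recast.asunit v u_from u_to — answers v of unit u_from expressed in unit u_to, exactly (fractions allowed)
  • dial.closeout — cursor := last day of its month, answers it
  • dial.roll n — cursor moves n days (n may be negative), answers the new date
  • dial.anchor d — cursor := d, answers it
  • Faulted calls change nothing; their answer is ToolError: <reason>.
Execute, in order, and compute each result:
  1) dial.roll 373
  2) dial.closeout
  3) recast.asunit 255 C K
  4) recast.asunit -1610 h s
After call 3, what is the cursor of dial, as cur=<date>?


$ dial.roll 373
:: 1949-05-17
$ dial.closeout
:: 1949-05-31
$ recast.asunit 255 C K
:: 10563/20
$ recast.asunit -1610 h s
:: -5796000

Answer: cur=1949-05-31


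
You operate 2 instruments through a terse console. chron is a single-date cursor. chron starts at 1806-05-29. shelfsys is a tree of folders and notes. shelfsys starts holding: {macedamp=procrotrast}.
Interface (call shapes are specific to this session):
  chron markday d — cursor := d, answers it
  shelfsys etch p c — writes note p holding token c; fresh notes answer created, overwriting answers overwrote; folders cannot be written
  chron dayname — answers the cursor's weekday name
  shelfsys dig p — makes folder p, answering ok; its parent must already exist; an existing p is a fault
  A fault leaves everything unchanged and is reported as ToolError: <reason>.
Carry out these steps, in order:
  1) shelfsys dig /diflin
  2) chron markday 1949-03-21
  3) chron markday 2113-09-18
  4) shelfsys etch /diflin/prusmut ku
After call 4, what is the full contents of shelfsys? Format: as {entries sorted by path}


Answer: {diflin/, diflin/prusmut=ku, macedamp=procrotrast}

Derivation:
;; 1. shelfsys dig(p=/diflin) : ok
;; 2. chron markday(d=1949-03-21) : 1949-03-21
;; 3. chron markday(d=2113-09-18) : 2113-09-18
;; 4. shelfsys etch(p=/diflin/prusmut, c=ku) : created


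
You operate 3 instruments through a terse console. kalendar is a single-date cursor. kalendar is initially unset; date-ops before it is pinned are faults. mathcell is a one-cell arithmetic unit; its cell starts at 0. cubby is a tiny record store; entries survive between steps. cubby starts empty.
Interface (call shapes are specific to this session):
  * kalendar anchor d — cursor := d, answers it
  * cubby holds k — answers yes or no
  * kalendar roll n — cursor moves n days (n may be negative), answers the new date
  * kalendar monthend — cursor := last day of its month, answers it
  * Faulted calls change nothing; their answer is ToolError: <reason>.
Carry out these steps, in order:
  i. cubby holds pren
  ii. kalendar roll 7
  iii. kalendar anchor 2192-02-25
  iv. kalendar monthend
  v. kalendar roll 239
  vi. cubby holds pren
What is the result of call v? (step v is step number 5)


$ cubby holds pren
= no
$ kalendar roll 7
= ToolError: no date set
$ kalendar anchor 2192-02-25
= 2192-02-25
$ kalendar monthend
= 2192-02-29
$ kalendar roll 239
= 2192-10-25
$ cubby holds pren
= no

Answer: 2192-10-25


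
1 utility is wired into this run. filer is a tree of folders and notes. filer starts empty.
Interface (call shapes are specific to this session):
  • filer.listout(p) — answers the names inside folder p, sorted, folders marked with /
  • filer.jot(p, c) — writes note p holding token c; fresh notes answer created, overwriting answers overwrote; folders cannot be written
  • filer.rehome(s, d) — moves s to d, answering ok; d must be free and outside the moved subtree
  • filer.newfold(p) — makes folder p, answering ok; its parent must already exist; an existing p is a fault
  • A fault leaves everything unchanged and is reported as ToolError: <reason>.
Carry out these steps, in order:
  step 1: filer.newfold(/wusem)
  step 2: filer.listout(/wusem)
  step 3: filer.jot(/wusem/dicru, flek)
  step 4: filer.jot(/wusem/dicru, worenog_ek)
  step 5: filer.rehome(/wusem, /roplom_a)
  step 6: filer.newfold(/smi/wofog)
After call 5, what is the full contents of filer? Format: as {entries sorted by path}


~$ newfold p='/wusem'
= ok
~$ listout p='/wusem'
= []
~$ jot p='/wusem/dicru' c='flek'
= created
~$ jot p='/wusem/dicru' c='worenog_ek'
= overwrote
~$ rehome s='/wusem' d='/roplom_a'
= ok
~$ newfold p='/smi/wofog'
= ToolError: no parent

Answer: {roplom_a/, roplom_a/dicru=worenog_ek}


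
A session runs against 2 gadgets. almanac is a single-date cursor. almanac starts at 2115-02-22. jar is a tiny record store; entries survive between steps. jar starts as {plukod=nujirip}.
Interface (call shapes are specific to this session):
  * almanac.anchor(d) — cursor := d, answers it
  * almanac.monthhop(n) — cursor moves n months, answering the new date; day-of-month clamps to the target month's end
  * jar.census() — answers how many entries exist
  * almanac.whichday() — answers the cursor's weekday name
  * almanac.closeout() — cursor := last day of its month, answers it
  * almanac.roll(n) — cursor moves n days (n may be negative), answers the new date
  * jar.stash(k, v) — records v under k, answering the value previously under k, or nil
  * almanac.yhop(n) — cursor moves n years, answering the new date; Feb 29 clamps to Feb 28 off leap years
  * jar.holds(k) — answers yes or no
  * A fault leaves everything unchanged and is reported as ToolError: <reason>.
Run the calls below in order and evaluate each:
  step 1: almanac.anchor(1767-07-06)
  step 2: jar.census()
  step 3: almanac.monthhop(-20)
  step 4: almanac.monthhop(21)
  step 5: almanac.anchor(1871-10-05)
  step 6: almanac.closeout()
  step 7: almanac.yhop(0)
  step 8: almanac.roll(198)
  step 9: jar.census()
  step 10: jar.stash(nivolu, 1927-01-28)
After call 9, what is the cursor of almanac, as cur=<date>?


CALL almanac.anchor[d: 1767-07-06]
RET  1767-07-06
CALL jar.census[]
RET  1
CALL almanac.monthhop[n: -20]
RET  1765-11-06
CALL almanac.monthhop[n: 21]
RET  1767-08-06
CALL almanac.anchor[d: 1871-10-05]
RET  1871-10-05
CALL almanac.closeout[]
RET  1871-10-31
CALL almanac.yhop[n: 0]
RET  1871-10-31
CALL almanac.roll[n: 198]
RET  1872-05-16
CALL jar.census[]
RET  1
CALL jar.stash[k: nivolu; v: 1927-01-28]
RET  nil

Answer: cur=1872-05-16


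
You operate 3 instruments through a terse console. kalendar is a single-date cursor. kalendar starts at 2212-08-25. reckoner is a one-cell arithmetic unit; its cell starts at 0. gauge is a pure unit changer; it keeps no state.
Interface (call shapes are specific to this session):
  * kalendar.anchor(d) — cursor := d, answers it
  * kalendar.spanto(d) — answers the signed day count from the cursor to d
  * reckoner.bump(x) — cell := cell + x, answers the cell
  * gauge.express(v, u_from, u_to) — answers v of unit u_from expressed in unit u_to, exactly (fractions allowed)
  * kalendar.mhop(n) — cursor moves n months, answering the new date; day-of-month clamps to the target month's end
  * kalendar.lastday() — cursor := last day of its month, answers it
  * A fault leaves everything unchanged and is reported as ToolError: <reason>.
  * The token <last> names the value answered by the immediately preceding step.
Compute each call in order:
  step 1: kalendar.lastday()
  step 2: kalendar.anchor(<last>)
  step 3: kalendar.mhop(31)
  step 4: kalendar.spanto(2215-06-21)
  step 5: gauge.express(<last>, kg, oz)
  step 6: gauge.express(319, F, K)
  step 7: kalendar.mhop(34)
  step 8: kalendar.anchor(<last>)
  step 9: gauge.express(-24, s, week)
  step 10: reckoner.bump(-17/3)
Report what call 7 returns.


I use kalendar.lastday, → 2212-08-31.
Now I run kalendar.anchor(<last>): 2212-08-31.
I run kalendar.mhop(31), yielding 2215-03-31.
I use kalendar.spanto(2215-06-21), and see 82.
Invoking gauge.express(<last>, kg, oz), yielding 131200000000/45359237.
Now I run gauge.express(319, F, K), and observe 77867/180.
I run kalendar.mhop(34), yielding 2218-01-31.
Next I call kalendar.anchor(<last>), and get 2218-01-31.
I use gauge.express(-24, s, week), giving -1/25200.
I try reckoner.bump(-17/3), which returns -17/3.

Answer: 2218-01-31


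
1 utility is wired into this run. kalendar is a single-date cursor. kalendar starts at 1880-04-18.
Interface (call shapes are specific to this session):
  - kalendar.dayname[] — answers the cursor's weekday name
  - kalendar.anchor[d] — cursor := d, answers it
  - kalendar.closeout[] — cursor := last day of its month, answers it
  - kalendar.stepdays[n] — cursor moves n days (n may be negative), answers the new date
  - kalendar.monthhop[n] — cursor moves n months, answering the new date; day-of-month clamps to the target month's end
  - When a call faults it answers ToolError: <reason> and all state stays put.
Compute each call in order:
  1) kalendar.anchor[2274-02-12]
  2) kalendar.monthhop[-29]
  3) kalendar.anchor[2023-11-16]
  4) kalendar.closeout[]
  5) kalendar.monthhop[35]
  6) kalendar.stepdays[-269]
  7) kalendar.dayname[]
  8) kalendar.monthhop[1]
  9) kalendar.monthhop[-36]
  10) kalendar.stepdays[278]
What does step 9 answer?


Answer: 2023-03-03

Derivation:
-- kalendar.anchor(d: 2274-02-12) => 2274-02-12
-- kalendar.monthhop(n: -29) => 2271-09-12
-- kalendar.anchor(d: 2023-11-16) => 2023-11-16
-- kalendar.closeout() => 2023-11-30
-- kalendar.monthhop(n: 35) => 2026-10-30
-- kalendar.stepdays(n: -269) => 2026-02-03
-- kalendar.dayname() => Tuesday
-- kalendar.monthhop(n: 1) => 2026-03-03
-- kalendar.monthhop(n: -36) => 2023-03-03
-- kalendar.stepdays(n: 278) => 2023-12-06


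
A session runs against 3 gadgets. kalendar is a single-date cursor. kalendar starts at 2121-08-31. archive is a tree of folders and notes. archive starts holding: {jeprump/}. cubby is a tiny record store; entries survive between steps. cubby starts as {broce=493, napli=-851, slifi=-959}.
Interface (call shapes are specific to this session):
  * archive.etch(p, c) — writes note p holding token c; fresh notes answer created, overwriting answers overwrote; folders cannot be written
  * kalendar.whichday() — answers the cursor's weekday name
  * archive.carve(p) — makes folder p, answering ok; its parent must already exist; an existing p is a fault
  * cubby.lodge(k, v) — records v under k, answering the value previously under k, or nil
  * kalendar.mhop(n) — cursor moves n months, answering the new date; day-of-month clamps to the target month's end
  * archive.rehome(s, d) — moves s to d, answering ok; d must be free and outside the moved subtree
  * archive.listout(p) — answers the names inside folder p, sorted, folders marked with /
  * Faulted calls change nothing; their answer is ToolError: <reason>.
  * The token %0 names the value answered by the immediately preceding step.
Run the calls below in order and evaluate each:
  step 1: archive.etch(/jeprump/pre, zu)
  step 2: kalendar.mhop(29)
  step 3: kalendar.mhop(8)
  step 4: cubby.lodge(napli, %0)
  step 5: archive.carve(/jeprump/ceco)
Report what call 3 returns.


Answer: 2124-09-30

Derivation:
;; 1. etch(p=/jeprump/pre, c=zu) : created
;; 2. mhop(n=29) : 2124-01-31
;; 3. mhop(n=8) : 2124-09-30
;; 4. lodge(k=napli, v=%0) : -851
;; 5. carve(p=/jeprump/ceco) : ok


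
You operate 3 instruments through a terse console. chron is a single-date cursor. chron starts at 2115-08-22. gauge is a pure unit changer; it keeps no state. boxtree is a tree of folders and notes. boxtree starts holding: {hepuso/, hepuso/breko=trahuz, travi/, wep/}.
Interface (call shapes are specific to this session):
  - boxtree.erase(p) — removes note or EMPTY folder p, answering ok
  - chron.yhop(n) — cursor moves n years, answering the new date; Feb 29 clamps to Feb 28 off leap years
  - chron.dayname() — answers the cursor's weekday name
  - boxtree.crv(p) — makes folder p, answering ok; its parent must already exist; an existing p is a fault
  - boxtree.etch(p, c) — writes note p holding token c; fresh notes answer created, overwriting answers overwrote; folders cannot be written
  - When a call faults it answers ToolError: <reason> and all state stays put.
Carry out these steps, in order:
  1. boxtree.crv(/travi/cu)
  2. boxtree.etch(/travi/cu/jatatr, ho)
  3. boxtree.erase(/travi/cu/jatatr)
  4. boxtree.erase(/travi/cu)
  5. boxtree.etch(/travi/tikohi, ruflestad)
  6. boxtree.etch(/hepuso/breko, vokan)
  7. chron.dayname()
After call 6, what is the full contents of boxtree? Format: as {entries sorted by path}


~$ crv p=/travi/cu
:: ok
~$ etch p=/travi/cu/jatatr c=ho
:: created
~$ erase p=/travi/cu/jatatr
:: ok
~$ erase p=/travi/cu
:: ok
~$ etch p=/travi/tikohi c=ruflestad
:: created
~$ etch p=/hepuso/breko c=vokan
:: overwrote
~$ dayname
:: Thursday

Answer: {hepuso/, hepuso/breko=vokan, travi/, travi/tikohi=ruflestad, wep/}


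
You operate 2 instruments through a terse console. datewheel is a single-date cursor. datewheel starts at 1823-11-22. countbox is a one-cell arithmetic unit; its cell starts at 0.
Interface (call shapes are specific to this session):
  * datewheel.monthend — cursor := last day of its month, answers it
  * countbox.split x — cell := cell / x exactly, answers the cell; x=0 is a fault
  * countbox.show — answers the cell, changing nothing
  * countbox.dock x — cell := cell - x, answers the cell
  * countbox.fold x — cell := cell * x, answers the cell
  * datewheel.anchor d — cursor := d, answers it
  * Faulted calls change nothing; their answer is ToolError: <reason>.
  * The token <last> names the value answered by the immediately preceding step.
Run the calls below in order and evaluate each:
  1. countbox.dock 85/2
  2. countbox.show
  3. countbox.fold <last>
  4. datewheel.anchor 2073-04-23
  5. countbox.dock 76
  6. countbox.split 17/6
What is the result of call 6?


Answer: 20763/34

Derivation:
> countbox.dock x='85/2'
= -85/2
> countbox.show
= -85/2
> countbox.fold x='<last>'
= 7225/4
> datewheel.anchor d='2073-04-23'
= 2073-04-23
> countbox.dock x='76'
= 6921/4
> countbox.split x='17/6'
= 20763/34


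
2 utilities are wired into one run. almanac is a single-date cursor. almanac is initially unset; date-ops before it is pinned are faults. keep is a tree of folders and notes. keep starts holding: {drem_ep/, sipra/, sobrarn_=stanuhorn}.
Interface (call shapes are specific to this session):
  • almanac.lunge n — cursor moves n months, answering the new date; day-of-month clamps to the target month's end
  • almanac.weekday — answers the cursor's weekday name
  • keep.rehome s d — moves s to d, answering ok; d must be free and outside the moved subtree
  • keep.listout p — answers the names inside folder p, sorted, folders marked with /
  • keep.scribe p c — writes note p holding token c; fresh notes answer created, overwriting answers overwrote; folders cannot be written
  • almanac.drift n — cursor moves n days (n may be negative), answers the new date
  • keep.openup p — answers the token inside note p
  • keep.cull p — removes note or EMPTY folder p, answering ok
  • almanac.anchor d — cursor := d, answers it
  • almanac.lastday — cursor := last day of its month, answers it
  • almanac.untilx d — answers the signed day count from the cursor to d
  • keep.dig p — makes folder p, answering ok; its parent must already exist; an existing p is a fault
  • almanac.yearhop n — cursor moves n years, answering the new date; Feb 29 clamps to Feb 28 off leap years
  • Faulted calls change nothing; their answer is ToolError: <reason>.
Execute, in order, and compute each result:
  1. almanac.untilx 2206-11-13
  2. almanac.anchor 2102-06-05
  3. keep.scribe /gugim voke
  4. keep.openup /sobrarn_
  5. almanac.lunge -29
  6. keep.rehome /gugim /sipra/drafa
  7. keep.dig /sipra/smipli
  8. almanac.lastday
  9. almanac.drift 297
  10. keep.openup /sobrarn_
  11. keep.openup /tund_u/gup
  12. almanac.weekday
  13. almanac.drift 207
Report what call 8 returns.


-> almanac.untilx(d→2206-11-13)
<- ToolError: no date set
-> almanac.anchor(d→2102-06-05)
<- 2102-06-05
-> keep.scribe(p→/gugim, c→voke)
<- created
-> keep.openup(p→/sobrarn_)
<- stanuhorn
-> almanac.lunge(n→-29)
<- 2100-01-05
-> keep.rehome(s→/gugim, d→/sipra/drafa)
<- ok
-> keep.dig(p→/sipra/smipli)
<- ok
-> almanac.lastday()
<- 2100-01-31
-> almanac.drift(n→297)
<- 2100-11-24
-> keep.openup(p→/sobrarn_)
<- stanuhorn
-> keep.openup(p→/tund_u/gup)
<- ToolError: not found
-> almanac.weekday()
<- Wednesday
-> almanac.drift(n→207)
<- 2101-06-19

Answer: 2100-01-31


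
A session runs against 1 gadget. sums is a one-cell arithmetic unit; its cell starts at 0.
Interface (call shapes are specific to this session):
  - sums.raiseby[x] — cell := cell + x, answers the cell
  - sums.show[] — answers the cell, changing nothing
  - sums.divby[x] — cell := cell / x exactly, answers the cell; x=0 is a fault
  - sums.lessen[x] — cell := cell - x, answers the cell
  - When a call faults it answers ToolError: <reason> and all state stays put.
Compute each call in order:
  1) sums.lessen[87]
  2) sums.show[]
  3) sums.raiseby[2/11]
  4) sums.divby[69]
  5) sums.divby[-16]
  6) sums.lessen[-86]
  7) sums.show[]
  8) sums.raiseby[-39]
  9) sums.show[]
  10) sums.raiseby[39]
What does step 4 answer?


Answer: -955/759

Derivation:
CALL sums.lessen[87]
RET  -87
CALL sums.show[]
RET  -87
CALL sums.raiseby[2/11]
RET  -955/11
CALL sums.divby[69]
RET  -955/759
CALL sums.divby[-16]
RET  955/12144
CALL sums.lessen[-86]
RET  1045339/12144
CALL sums.show[]
RET  1045339/12144
CALL sums.raiseby[-39]
RET  571723/12144
CALL sums.show[]
RET  571723/12144
CALL sums.raiseby[39]
RET  1045339/12144


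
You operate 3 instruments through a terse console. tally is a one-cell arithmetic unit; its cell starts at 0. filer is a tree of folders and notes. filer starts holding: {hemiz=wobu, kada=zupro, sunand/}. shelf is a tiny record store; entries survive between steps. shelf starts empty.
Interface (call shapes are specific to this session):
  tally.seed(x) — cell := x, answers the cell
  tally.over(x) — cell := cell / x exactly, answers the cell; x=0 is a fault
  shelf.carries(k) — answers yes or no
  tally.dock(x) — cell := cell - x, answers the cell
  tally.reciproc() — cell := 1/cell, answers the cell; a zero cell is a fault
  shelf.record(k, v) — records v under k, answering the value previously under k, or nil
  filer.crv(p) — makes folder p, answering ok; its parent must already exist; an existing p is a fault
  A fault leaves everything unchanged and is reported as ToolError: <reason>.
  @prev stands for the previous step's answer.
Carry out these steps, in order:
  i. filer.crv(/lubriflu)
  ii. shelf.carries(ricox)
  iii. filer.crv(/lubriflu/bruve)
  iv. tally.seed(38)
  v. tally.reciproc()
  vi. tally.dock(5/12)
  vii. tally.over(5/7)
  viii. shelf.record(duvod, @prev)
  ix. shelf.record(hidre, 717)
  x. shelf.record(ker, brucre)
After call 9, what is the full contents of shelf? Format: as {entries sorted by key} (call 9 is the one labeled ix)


Answer: {duvod=-623/1140, hidre=717}

Derivation:
>>> filer.crv p=/lubriflu
= ok
>>> shelf.carries k=ricox
= no
>>> filer.crv p=/lubriflu/bruve
= ok
>>> tally.seed x=38
= 38
>>> tally.reciproc
= 1/38
>>> tally.dock x=5/12
= -89/228
>>> tally.over x=5/7
= -623/1140
>>> shelf.record k=duvod v=@prev
= nil
>>> shelf.record k=hidre v=717
= nil
>>> shelf.record k=ker v=brucre
= nil


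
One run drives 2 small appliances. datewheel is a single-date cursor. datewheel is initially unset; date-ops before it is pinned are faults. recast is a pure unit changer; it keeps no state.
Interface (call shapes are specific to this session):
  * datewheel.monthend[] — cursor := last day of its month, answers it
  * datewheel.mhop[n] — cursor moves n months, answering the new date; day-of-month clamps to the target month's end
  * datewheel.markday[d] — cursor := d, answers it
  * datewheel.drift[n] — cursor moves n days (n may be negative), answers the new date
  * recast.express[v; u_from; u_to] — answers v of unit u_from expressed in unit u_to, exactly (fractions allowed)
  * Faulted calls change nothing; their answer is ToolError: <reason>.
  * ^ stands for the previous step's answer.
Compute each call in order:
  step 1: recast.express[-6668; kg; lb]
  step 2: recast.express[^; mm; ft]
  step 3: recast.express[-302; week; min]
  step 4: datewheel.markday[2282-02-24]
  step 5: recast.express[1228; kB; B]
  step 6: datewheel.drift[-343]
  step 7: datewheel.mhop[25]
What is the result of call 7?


~$ recast.express v='-6668' u_from='kg' u_to='lb'
:: -666800000000/45359237
~$ recast.express v='^' u_from='mm' u_to='ft'
:: -833500000000/17281869297
~$ recast.express v='-302' u_from='week' u_to='min'
:: -3044160
~$ datewheel.markday d='2282-02-24'
:: 2282-02-24
~$ recast.express v='1228' u_from='kB' u_to='B'
:: 1228000
~$ datewheel.drift n='-343'
:: 2281-03-18
~$ datewheel.mhop n='25'
:: 2283-04-18

Answer: 2283-04-18


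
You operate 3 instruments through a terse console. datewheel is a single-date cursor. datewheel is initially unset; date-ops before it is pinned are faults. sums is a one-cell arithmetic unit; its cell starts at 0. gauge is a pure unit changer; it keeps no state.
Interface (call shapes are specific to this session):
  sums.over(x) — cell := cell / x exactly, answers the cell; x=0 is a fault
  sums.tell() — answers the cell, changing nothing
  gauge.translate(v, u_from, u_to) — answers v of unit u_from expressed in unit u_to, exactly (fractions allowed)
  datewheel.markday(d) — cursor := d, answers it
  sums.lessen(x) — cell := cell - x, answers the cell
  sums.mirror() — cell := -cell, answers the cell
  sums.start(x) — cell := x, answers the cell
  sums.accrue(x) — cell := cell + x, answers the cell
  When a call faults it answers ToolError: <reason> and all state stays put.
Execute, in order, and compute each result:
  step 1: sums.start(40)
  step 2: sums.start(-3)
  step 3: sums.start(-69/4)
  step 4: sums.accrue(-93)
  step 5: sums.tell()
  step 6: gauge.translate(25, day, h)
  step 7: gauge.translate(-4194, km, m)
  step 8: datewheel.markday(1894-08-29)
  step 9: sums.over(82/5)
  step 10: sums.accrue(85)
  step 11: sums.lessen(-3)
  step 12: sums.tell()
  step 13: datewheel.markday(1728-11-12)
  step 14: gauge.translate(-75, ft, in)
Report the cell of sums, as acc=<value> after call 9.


·→ sums.start(x: 40)
·← 40
·→ sums.start(x: -3)
·← -3
·→ sums.start(x: -69/4)
·← -69/4
·→ sums.accrue(x: -93)
·← -441/4
·→ sums.tell()
·← -441/4
·→ gauge.translate(v: 25, u_from: day, u_to: h)
·← 600
·→ gauge.translate(v: -4194, u_from: km, u_to: m)
·← -4194000
·→ datewheel.markday(d: 1894-08-29)
·← 1894-08-29
·→ sums.over(x: 82/5)
·← -2205/328
·→ sums.accrue(x: 85)
·← 25675/328
·→ sums.lessen(x: -3)
·← 26659/328
·→ sums.tell()
·← 26659/328
·→ datewheel.markday(d: 1728-11-12)
·← 1728-11-12
·→ gauge.translate(v: -75, u_from: ft, u_to: in)
·← -900

Answer: acc=-2205/328


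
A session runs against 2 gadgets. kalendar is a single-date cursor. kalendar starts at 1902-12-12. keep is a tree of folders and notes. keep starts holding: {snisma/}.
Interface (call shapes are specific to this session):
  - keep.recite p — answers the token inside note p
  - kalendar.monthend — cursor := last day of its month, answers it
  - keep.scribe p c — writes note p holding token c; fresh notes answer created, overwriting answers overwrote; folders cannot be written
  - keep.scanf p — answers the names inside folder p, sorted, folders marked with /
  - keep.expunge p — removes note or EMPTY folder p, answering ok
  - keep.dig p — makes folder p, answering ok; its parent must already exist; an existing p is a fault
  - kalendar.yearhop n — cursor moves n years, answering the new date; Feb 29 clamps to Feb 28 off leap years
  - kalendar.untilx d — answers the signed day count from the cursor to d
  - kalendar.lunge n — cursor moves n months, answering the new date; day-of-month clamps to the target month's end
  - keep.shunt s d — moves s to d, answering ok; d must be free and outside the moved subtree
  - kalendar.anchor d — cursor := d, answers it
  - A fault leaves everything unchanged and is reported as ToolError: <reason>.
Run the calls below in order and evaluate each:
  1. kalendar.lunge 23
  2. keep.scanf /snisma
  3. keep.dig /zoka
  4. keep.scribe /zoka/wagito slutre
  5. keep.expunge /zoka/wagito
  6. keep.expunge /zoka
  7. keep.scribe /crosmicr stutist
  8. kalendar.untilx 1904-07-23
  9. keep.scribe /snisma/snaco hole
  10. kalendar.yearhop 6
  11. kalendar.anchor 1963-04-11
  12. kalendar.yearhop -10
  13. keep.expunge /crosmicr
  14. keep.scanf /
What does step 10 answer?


Answer: 1910-11-12

Derivation:
~$ lunge n: 23
  1904-11-12
~$ scanf p: /snisma
  []
~$ dig p: /zoka
  ok
~$ scribe p: /zoka/wagito c: slutre
  created
~$ expunge p: /zoka/wagito
  ok
~$ expunge p: /zoka
  ok
~$ scribe p: /crosmicr c: stutist
  created
~$ untilx d: 1904-07-23
  -112
~$ scribe p: /snisma/snaco c: hole
  created
~$ yearhop n: 6
  1910-11-12
~$ anchor d: 1963-04-11
  1963-04-11
~$ yearhop n: -10
  1953-04-11
~$ expunge p: /crosmicr
  ok
~$ scanf p: /
  [snisma/]


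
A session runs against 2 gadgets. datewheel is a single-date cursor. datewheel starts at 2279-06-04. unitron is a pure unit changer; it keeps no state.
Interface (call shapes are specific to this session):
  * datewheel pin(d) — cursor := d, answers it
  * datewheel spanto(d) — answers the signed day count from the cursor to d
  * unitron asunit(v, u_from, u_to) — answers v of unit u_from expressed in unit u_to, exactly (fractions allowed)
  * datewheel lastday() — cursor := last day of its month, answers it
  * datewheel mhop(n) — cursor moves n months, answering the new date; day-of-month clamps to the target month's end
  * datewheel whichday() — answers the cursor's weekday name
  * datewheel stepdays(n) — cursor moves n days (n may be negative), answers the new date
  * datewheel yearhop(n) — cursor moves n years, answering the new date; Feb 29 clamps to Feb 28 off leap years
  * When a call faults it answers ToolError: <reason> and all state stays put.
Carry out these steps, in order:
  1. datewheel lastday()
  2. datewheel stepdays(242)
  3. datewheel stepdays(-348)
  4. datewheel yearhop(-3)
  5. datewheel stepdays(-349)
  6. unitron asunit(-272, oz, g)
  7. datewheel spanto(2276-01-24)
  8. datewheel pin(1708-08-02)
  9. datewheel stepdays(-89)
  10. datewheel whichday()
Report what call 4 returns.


==> datewheel lastday()
<== 2279-06-30
==> datewheel stepdays(n='242')
<== 2280-02-27
==> datewheel stepdays(n='-348')
<== 2279-03-16
==> datewheel yearhop(n='-3')
<== 2276-03-16
==> datewheel stepdays(n='-349')
<== 2275-04-02
==> unitron asunit(v='-272', u_from='oz', u_to='g')
<== -771107029/100000
==> datewheel spanto(d='2276-01-24')
<== 297
==> datewheel pin(d='1708-08-02')
<== 1708-08-02
==> datewheel stepdays(n='-89')
<== 1708-05-05
==> datewheel whichday()
<== Saturday

Answer: 2276-03-16


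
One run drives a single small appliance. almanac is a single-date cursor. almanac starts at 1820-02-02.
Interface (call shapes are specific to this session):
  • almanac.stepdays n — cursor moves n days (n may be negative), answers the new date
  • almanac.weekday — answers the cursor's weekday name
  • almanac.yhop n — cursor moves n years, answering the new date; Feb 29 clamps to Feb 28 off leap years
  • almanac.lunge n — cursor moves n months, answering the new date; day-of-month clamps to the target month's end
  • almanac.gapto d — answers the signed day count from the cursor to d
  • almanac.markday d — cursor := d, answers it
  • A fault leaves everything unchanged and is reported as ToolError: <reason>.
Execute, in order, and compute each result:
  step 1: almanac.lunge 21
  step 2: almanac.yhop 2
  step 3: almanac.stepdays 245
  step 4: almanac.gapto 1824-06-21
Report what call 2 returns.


Answer: 1823-11-02

Derivation:
$ lunge n: 21
  1821-11-02
$ yhop n: 2
  1823-11-02
$ stepdays n: 245
  1824-07-04
$ gapto d: 1824-06-21
  -13


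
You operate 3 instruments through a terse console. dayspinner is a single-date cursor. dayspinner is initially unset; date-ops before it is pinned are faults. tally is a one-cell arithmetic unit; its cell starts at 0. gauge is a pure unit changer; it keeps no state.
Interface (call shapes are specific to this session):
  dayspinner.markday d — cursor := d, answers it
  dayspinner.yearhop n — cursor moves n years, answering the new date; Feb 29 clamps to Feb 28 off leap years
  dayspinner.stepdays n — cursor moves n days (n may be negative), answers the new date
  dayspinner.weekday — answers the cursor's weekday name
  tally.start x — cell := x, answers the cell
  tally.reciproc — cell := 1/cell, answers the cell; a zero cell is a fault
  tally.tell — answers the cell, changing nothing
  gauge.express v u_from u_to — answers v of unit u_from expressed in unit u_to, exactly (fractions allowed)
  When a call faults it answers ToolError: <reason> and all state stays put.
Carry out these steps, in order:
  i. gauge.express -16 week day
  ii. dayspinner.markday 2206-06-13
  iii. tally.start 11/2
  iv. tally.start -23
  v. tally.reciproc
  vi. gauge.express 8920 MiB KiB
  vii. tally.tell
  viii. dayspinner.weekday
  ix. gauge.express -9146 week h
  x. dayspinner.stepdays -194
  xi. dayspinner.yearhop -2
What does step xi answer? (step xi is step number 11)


→ express(v='-16', u_from='week', u_to='day')
← -112
→ markday(d='2206-06-13')
← 2206-06-13
→ start(x='11/2')
← 11/2
→ start(x='-23')
← -23
→ reciproc()
← -1/23
→ express(v='8920', u_from='MiB', u_to='KiB')
← 9134080
→ tell()
← -1/23
→ weekday()
← Friday
→ express(v='-9146', u_from='week', u_to='h')
← -1536528
→ stepdays(n='-194')
← 2205-12-01
→ yearhop(n='-2')
← 2203-12-01

Answer: 2203-12-01
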